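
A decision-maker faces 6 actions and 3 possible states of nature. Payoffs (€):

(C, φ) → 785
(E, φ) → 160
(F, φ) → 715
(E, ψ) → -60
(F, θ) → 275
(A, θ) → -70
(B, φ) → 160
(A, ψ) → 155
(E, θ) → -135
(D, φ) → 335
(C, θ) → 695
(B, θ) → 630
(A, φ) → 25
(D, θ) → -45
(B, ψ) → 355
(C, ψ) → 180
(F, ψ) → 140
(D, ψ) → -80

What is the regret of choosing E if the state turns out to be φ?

625

Best payoff under φ is 785.
Regret = 785 − 160 = 625.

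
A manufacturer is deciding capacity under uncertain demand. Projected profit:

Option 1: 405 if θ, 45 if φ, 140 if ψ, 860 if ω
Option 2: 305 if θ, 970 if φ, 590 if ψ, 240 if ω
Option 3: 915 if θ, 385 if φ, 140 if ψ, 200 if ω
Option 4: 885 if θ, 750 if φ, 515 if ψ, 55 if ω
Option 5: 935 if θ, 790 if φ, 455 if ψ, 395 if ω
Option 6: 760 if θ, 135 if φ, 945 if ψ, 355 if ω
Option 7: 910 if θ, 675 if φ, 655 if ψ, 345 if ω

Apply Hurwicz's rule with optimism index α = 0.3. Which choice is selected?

Option 5

Option 1: 0.3·860 + 0.7·45 = 289.5
Option 2: 0.3·970 + 0.7·240 = 459
Option 3: 0.3·915 + 0.7·140 = 372.5
Option 4: 0.3·885 + 0.7·55 = 304
Option 5: 0.3·935 + 0.7·395 = 557
Option 6: 0.3·945 + 0.7·135 = 378
Option 7: 0.3·910 + 0.7·345 = 514.5
Highest Hurwicz score = 557 → Option 5.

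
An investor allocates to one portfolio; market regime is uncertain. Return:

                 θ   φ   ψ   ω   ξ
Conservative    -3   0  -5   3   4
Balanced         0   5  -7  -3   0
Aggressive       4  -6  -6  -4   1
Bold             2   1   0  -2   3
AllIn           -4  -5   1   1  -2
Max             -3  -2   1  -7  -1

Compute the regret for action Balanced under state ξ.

4

Best payoff under ξ is 4.
Regret = 4 − 0 = 4.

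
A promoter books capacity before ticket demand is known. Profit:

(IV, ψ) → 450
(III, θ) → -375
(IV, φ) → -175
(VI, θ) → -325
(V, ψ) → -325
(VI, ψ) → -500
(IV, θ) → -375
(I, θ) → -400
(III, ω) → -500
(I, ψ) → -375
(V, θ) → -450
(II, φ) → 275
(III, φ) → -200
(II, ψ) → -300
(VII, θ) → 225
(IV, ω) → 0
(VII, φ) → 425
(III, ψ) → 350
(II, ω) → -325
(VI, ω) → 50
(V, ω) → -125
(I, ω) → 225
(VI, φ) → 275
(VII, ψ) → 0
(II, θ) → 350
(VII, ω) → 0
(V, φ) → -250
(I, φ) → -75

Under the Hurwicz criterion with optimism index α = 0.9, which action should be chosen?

VII

I: 0.9·225 + 0.1·(-400) = 162.5
II: 0.9·350 + 0.1·(-325) = 282.5
III: 0.9·350 + 0.1·(-500) = 265
IV: 0.9·450 + 0.1·(-375) = 367.5
V: 0.9·(-125) + 0.1·(-450) = -157.5
VI: 0.9·275 + 0.1·(-500) = 197.5
VII: 0.9·425 + 0.1·0 = 382.5
Highest Hurwicz score = 382.5 → VII.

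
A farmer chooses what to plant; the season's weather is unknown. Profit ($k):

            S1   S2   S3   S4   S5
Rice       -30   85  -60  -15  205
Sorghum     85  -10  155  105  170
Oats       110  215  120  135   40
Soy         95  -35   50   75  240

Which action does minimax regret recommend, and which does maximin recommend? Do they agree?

minimax regret → Oats; maximin → Oats (agree)

Column bests: S1=110, S2=215, S3=155, S4=135, S5=240.
Rice regrets: 140, 130, 215, 150, 35 → max 215
Sorghum regrets: 25, 225, 0, 30, 70 → max 225
Oats regrets: 0, 0, 35, 0, 200 → max 200
Soy regrets: 15, 250, 105, 60, 0 → max 250
Smallest max regret = 200 → Oats.
Row minima: Rice=-60, Sorghum=-10, Oats=40, Soy=-35
Best worst-case = 40 → Oats.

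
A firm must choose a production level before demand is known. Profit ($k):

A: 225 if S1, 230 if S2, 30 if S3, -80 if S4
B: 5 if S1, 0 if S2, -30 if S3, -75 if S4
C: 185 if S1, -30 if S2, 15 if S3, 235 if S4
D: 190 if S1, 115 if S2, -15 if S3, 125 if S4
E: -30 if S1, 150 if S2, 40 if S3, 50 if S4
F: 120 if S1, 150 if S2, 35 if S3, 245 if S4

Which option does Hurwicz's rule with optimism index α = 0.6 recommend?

F

A: 0.6·230 + 0.4·(-80) = 106
B: 0.6·5 + 0.4·(-75) = -27
C: 0.6·235 + 0.4·(-30) = 129
D: 0.6·190 + 0.4·(-15) = 108
E: 0.6·150 + 0.4·(-30) = 78
F: 0.6·245 + 0.4·35 = 161
Highest Hurwicz score = 161 → F.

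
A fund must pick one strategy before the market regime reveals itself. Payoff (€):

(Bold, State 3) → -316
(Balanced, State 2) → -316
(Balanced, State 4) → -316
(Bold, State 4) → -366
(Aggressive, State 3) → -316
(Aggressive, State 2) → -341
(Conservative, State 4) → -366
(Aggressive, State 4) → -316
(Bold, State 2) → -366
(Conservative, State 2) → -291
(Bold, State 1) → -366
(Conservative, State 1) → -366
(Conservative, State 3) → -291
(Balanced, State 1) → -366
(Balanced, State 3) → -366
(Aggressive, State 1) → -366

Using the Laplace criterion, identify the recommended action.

Conservative

Row averages: Conservative=-328.5, Balanced=-341, Aggressive=-334.75, Bold=-353.5
Highest average = -328.5 → Conservative.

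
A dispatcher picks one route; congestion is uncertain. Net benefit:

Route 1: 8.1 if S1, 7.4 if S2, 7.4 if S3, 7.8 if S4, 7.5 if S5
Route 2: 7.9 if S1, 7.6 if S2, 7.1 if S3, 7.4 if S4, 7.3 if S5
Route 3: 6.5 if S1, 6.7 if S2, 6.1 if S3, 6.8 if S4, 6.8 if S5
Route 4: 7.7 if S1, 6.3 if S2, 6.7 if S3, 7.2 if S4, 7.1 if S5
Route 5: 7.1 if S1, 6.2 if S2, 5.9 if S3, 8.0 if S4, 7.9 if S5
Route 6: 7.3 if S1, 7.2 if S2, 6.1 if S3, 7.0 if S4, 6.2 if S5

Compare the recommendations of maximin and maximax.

maximin → Route 1; maximax → Route 1 (agree)

Row minima: Route 1=7.4, Route 2=7.1, Route 3=6.1, Route 4=6.3, Route 5=5.9, Route 6=6.1
Best worst-case = 7.4 → Route 1.
Row maxima: Route 1=8.1, Route 2=7.9, Route 3=6.8, Route 4=7.7, Route 5=8.0, Route 6=7.3
Best best-case = 8.1 → Route 1.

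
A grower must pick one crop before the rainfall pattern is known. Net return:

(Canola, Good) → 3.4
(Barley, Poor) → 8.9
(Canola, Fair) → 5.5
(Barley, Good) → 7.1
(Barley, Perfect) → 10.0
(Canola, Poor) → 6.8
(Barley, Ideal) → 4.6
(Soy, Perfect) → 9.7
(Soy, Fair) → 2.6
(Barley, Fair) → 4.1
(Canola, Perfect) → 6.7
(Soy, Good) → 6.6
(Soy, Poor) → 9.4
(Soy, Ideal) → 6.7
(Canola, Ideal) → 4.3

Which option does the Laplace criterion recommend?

Row averages: Soy=7, Barley=6.94, Canola=5.34
Highest average = 7 → Soy.

Soy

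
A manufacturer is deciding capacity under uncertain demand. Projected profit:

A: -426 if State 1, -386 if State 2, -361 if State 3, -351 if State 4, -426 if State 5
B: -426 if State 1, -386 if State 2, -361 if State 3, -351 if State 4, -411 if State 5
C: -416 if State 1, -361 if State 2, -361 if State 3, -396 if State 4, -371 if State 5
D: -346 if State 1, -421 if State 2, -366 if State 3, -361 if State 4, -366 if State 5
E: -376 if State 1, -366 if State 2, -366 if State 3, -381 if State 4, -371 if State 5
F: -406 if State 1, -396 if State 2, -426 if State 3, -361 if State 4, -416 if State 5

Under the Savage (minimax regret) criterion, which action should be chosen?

Column bests: State 1=-346, State 2=-361, State 3=-361, State 4=-351, State 5=-366.
A regrets: 80, 25, 0, 0, 60 → max 80
B regrets: 80, 25, 0, 0, 45 → max 80
C regrets: 70, 0, 0, 45, 5 → max 70
D regrets: 0, 60, 5, 10, 0 → max 60
E regrets: 30, 5, 5, 30, 5 → max 30
F regrets: 60, 35, 65, 10, 50 → max 65
Smallest max regret = 30 → E.

E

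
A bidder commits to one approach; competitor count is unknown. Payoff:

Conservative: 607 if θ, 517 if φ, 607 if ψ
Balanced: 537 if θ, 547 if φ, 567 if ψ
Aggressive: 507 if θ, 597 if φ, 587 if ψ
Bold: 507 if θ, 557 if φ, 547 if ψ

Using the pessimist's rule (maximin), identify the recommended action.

Row minima: Conservative=517, Balanced=537, Aggressive=507, Bold=507
Best worst-case = 537 → Balanced.

Balanced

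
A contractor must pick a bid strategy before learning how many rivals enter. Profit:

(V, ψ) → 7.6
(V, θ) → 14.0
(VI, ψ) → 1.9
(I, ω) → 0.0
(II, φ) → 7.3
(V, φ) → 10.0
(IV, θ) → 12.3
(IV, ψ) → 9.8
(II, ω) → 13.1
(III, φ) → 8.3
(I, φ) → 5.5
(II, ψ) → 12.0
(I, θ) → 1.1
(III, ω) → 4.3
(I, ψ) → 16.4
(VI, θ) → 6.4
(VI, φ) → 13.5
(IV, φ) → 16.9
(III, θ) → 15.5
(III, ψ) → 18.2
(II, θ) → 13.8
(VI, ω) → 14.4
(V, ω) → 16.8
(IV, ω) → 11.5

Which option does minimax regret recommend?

Column bests: θ=15.5, φ=16.9, ψ=18.2, ω=16.8.
I regrets: 14.4, 11.4, 1.8, 16.8 → max 16.8
II regrets: 1.7, 9.6, 6.2, 3.7 → max 9.6
III regrets: 0.0, 8.6, 0.0, 12.5 → max 12.5
IV regrets: 3.2, 0.0, 8.4, 5.3 → max 8.4
V regrets: 1.5, 6.9, 10.6, 0.0 → max 10.6
VI regrets: 9.1, 3.4, 16.3, 2.4 → max 16.3
Smallest max regret = 8.4 → IV.

IV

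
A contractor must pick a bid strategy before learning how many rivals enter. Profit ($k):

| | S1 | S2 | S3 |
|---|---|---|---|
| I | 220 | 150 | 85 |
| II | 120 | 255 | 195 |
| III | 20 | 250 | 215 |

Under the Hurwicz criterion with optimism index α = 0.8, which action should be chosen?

I: 0.8·220 + 0.2·85 = 193
II: 0.8·255 + 0.2·120 = 228
III: 0.8·250 + 0.2·20 = 204
Highest Hurwicz score = 228 → II.

II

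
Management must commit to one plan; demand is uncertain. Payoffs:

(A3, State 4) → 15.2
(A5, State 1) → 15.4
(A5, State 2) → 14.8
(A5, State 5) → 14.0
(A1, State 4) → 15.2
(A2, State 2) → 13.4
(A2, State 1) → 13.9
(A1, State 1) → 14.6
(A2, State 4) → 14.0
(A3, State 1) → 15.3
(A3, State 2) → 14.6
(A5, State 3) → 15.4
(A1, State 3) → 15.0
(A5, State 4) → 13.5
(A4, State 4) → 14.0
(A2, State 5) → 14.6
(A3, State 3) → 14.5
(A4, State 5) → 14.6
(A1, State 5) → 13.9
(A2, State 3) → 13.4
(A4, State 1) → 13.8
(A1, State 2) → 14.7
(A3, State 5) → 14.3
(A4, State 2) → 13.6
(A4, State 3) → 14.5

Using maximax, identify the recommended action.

Row maxima: A1=15.2, A2=14.6, A3=15.3, A4=14.6, A5=15.4
Best best-case = 15.4 → A5.

A5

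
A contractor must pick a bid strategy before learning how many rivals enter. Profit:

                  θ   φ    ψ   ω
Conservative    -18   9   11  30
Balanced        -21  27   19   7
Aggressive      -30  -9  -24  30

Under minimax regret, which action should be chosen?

Column bests: θ=-18, φ=27, ψ=19, ω=30.
Conservative regrets: 0, 18, 8, 0 → max 18
Balanced regrets: 3, 0, 0, 23 → max 23
Aggressive regrets: 12, 36, 43, 0 → max 43
Smallest max regret = 18 → Conservative.

Conservative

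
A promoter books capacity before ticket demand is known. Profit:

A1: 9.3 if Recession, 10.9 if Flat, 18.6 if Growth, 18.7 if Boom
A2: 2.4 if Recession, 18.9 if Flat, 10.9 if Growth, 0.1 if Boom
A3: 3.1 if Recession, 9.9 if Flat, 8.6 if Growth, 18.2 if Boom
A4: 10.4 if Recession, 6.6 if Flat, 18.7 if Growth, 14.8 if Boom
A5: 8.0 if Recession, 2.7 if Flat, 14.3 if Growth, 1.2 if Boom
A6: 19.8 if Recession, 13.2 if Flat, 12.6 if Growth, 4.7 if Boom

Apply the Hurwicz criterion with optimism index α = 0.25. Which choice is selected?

A1: 0.25·18.7 + 0.75·9.3 = 11.65
A2: 0.25·18.9 + 0.75·0.1 = 4.8
A3: 0.25·18.2 + 0.75·3.1 = 6.875
A4: 0.25·18.7 + 0.75·6.6 = 9.625
A5: 0.25·14.3 + 0.75·1.2 = 4.475
A6: 0.25·19.8 + 0.75·4.7 = 8.475
Highest Hurwicz score = 11.65 → A1.

A1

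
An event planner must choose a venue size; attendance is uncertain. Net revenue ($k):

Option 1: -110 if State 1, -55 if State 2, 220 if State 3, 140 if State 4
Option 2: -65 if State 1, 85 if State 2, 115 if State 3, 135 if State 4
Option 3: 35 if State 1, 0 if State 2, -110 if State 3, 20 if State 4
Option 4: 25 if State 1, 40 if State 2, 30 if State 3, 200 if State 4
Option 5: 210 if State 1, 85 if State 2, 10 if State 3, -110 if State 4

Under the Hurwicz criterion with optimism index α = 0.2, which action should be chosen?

Option 1: 0.2·220 + 0.8·(-110) = -44
Option 2: 0.2·135 + 0.8·(-65) = -25
Option 3: 0.2·35 + 0.8·(-110) = -81
Option 4: 0.2·200 + 0.8·25 = 60
Option 5: 0.2·210 + 0.8·(-110) = -46
Highest Hurwicz score = 60 → Option 4.

Option 4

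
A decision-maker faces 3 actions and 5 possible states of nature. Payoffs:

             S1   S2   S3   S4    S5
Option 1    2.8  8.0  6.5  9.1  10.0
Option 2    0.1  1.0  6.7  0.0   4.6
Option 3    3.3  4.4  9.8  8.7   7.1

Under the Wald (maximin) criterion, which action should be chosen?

Option 3

Row minima: Option 1=2.8, Option 2=0.0, Option 3=3.3
Best worst-case = 3.3 → Option 3.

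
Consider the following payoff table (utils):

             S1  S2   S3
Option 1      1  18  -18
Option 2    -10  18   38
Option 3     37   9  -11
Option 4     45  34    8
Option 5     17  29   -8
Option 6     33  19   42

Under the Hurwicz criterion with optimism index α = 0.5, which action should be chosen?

Option 1: 0.5·18 + 0.5·(-18) = 0
Option 2: 0.5·38 + 0.5·(-10) = 14
Option 3: 0.5·37 + 0.5·(-11) = 13
Option 4: 0.5·45 + 0.5·8 = 26.5
Option 5: 0.5·29 + 0.5·(-8) = 10.5
Option 6: 0.5·42 + 0.5·19 = 30.5
Highest Hurwicz score = 30.5 → Option 6.

Option 6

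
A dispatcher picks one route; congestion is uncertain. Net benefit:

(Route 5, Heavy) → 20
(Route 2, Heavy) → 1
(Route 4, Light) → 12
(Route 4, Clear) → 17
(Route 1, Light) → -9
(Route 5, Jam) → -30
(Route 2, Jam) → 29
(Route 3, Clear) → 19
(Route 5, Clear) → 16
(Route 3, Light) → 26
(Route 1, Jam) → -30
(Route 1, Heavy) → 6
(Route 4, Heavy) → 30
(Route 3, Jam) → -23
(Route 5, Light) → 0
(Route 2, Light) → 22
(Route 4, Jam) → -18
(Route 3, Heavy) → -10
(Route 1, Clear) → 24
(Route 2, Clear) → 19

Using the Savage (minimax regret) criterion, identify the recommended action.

Column bests: Clear=24, Light=26, Heavy=30, Jam=29.
Route 1 regrets: 0, 35, 24, 59 → max 59
Route 2 regrets: 5, 4, 29, 0 → max 29
Route 3 regrets: 5, 0, 40, 52 → max 52
Route 4 regrets: 7, 14, 0, 47 → max 47
Route 5 regrets: 8, 26, 10, 59 → max 59
Smallest max regret = 29 → Route 2.

Route 2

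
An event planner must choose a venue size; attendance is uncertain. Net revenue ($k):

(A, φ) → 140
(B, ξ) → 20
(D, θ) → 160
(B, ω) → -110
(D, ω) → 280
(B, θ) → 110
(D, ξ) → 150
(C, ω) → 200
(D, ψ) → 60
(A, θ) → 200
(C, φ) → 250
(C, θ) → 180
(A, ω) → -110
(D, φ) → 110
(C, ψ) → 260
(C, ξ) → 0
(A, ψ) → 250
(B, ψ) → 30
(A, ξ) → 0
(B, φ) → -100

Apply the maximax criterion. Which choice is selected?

D

Row maxima: A=250, B=110, C=260, D=280
Best best-case = 280 → D.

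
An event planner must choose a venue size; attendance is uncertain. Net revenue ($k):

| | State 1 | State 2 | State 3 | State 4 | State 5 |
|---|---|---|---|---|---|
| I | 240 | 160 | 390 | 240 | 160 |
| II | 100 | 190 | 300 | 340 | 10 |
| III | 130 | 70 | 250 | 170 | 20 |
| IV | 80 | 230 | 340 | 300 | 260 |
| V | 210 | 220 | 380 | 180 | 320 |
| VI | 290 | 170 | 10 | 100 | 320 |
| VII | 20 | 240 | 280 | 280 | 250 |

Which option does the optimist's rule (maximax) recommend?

Row maxima: I=390, II=340, III=250, IV=340, V=380, VI=320, VII=280
Best best-case = 390 → I.

I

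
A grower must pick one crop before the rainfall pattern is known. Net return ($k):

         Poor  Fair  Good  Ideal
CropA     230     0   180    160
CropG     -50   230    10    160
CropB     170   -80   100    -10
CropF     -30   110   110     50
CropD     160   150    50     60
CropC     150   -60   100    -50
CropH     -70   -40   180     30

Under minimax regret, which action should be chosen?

CropD

Column bests: Poor=230, Fair=230, Good=180, Ideal=160.
CropA regrets: 0, 230, 0, 0 → max 230
CropG regrets: 280, 0, 170, 0 → max 280
CropB regrets: 60, 310, 80, 170 → max 310
CropF regrets: 260, 120, 70, 110 → max 260
CropD regrets: 70, 80, 130, 100 → max 130
CropC regrets: 80, 290, 80, 210 → max 290
CropH regrets: 300, 270, 0, 130 → max 300
Smallest max regret = 130 → CropD.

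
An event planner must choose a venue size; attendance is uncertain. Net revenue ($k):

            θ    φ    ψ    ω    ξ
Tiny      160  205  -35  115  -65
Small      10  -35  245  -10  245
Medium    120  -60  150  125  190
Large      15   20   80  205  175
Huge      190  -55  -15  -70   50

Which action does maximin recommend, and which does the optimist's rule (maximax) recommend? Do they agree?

Row minima: Tiny=-65, Small=-35, Medium=-60, Large=15, Huge=-70
Best worst-case = 15 → Large.
Row maxima: Tiny=205, Small=245, Medium=190, Large=205, Huge=190
Best best-case = 245 → Small.

maximin → Large; maximax → Small (disagree)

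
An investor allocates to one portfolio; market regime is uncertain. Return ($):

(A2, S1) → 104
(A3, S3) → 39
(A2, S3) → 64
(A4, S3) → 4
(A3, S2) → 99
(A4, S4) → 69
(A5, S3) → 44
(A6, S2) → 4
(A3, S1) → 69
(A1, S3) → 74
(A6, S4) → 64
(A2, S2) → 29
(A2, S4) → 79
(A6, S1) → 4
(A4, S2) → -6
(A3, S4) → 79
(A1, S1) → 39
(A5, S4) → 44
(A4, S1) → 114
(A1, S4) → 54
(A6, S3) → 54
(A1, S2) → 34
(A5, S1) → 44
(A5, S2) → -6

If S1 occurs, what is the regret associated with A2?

Best payoff under S1 is 114.
Regret = 114 − 104 = 10.

10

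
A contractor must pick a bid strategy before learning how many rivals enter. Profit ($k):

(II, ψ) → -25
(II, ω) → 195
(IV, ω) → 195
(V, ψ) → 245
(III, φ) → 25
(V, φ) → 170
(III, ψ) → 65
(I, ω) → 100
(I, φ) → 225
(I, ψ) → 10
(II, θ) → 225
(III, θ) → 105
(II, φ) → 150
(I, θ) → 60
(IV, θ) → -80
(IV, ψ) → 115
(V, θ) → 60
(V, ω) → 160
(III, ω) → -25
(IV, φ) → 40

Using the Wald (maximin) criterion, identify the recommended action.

Row minima: I=10, II=-25, III=-25, IV=-80, V=60
Best worst-case = 60 → V.

V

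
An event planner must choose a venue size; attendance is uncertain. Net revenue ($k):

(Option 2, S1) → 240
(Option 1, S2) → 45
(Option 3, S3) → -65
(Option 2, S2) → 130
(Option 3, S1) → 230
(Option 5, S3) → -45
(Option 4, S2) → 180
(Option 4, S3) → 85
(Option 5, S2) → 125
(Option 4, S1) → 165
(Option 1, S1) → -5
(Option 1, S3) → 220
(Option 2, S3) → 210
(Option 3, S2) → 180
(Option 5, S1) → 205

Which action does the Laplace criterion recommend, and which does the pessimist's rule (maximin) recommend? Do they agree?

laplace → Option 2; maximin → Option 2 (agree)

Row averages: Option 1=260/3, Option 2=580/3, Option 3=115, Option 4=430/3, Option 5=95
Highest average = 580/3 → Option 2.
Row minima: Option 1=-5, Option 2=130, Option 3=-65, Option 4=85, Option 5=-45
Best worst-case = 130 → Option 2.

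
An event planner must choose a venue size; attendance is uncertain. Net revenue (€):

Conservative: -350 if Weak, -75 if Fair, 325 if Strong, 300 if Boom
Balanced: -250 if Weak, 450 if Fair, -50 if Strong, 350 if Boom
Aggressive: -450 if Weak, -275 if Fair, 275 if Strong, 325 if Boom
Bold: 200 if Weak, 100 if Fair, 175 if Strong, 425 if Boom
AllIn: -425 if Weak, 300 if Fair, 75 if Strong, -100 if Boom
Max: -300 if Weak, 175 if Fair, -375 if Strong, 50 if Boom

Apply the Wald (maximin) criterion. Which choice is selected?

Bold

Row minima: Conservative=-350, Balanced=-250, Aggressive=-450, Bold=100, AllIn=-425, Max=-375
Best worst-case = 100 → Bold.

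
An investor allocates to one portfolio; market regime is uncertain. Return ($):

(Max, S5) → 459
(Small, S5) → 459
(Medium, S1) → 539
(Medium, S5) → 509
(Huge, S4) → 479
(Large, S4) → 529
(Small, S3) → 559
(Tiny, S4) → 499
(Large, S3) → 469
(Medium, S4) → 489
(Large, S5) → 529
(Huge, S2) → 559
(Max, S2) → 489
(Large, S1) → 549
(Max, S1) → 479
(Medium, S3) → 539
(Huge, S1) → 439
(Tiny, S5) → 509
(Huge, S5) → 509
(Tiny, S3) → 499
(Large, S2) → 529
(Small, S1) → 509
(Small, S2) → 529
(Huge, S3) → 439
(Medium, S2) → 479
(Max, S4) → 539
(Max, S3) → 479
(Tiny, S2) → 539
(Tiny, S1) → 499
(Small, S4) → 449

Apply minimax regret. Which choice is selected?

Tiny

Column bests: S1=549, S2=559, S3=559, S4=539, S5=529.
Tiny regrets: 50, 20, 60, 40, 20 → max 60
Small regrets: 40, 30, 0, 90, 70 → max 90
Medium regrets: 10, 80, 20, 50, 20 → max 80
Large regrets: 0, 30, 90, 10, 0 → max 90
Huge regrets: 110, 0, 120, 60, 20 → max 120
Max regrets: 70, 70, 80, 0, 70 → max 80
Smallest max regret = 60 → Tiny.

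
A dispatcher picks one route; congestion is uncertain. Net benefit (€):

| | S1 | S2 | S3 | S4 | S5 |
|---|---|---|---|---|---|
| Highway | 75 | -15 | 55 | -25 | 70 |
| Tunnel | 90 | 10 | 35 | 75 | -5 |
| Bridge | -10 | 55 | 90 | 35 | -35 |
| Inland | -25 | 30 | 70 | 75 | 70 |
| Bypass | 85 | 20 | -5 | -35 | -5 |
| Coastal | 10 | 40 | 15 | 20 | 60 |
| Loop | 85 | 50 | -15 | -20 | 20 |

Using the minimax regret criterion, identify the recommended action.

Column bests: S1=90, S2=55, S3=90, S4=75, S5=70.
Highway regrets: 15, 70, 35, 100, 0 → max 100
Tunnel regrets: 0, 45, 55, 0, 75 → max 75
Bridge regrets: 100, 0, 0, 40, 105 → max 105
Inland regrets: 115, 25, 20, 0, 0 → max 115
Bypass regrets: 5, 35, 95, 110, 75 → max 110
Coastal regrets: 80, 15, 75, 55, 10 → max 80
Loop regrets: 5, 5, 105, 95, 50 → max 105
Smallest max regret = 75 → Tunnel.

Tunnel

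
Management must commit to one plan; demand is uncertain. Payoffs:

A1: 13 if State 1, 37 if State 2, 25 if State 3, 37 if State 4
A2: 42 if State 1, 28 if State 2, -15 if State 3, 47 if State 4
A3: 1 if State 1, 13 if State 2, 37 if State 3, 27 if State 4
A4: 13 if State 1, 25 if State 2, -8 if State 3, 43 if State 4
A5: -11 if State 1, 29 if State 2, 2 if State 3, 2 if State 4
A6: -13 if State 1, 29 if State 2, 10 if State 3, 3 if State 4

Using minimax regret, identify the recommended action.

A1

Column bests: State 1=42, State 2=37, State 3=37, State 4=47.
A1 regrets: 29, 0, 12, 10 → max 29
A2 regrets: 0, 9, 52, 0 → max 52
A3 regrets: 41, 24, 0, 20 → max 41
A4 regrets: 29, 12, 45, 4 → max 45
A5 regrets: 53, 8, 35, 45 → max 53
A6 regrets: 55, 8, 27, 44 → max 55
Smallest max regret = 29 → A1.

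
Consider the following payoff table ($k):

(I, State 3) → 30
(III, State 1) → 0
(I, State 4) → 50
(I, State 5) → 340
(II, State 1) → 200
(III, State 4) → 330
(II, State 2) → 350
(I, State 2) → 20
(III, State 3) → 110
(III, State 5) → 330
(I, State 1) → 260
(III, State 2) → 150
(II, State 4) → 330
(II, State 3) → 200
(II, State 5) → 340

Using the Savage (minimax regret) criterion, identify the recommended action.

Column bests: State 1=260, State 2=350, State 3=200, State 4=330, State 5=340.
I regrets: 0, 330, 170, 280, 0 → max 330
II regrets: 60, 0, 0, 0, 0 → max 60
III regrets: 260, 200, 90, 0, 10 → max 260
Smallest max regret = 60 → II.

II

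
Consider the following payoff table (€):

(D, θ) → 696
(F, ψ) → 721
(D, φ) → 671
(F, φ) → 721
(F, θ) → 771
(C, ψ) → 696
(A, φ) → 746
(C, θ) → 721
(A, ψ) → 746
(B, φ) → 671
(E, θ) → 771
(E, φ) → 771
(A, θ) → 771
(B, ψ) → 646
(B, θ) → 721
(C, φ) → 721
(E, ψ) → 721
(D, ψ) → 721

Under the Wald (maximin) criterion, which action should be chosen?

A

Row minima: A=746, B=646, C=696, D=671, E=721, F=721
Best worst-case = 746 → A.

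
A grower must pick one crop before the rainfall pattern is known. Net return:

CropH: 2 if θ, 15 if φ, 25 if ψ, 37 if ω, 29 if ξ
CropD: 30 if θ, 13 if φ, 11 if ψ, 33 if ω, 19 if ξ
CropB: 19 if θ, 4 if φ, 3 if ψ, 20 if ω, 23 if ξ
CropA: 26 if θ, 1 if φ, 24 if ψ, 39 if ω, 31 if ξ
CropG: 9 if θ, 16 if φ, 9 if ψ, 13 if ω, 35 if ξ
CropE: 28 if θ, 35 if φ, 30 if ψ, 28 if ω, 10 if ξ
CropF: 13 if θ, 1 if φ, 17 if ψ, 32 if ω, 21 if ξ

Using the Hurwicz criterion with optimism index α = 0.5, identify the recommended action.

CropH: 0.5·37 + 0.5·2 = 19.5
CropD: 0.5·33 + 0.5·11 = 22
CropB: 0.5·23 + 0.5·3 = 13
CropA: 0.5·39 + 0.5·1 = 20
CropG: 0.5·35 + 0.5·9 = 22
CropE: 0.5·35 + 0.5·10 = 22.5
CropF: 0.5·32 + 0.5·1 = 16.5
Highest Hurwicz score = 22.5 → CropE.

CropE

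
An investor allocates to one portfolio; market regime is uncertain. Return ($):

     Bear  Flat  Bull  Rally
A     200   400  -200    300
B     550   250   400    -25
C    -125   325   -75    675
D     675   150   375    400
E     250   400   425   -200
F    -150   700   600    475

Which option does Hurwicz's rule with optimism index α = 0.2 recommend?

A: 0.2·400 + 0.8·(-200) = -80
B: 0.2·550 + 0.8·(-25) = 90
C: 0.2·675 + 0.8·(-125) = 35
D: 0.2·675 + 0.8·150 = 255
E: 0.2·425 + 0.8·(-200) = -75
F: 0.2·700 + 0.8·(-150) = 20
Highest Hurwicz score = 255 → D.

D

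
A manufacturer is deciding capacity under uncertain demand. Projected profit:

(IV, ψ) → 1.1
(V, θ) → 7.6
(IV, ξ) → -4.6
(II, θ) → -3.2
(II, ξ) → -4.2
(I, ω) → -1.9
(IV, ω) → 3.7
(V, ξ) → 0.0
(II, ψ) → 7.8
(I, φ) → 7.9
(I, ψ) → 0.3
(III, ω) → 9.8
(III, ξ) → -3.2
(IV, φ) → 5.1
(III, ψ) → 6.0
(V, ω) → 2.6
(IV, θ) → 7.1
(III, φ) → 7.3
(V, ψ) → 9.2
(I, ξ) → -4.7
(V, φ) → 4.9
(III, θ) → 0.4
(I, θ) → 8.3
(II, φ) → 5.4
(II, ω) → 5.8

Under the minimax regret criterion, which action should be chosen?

V

Column bests: θ=8.3, φ=7.9, ψ=9.2, ω=9.8, ξ=0.0.
I regrets: 0.0, 0.0, 8.9, 11.7, 4.7 → max 11.7
II regrets: 11.5, 2.5, 1.4, 4.0, 4.2 → max 11.5
III regrets: 7.9, 0.6, 3.2, 0.0, 3.2 → max 7.9
IV regrets: 1.2, 2.8, 8.1, 6.1, 4.6 → max 8.1
V regrets: 0.7, 3.0, 0.0, 7.2, 0.0 → max 7.2
Smallest max regret = 7.2 → V.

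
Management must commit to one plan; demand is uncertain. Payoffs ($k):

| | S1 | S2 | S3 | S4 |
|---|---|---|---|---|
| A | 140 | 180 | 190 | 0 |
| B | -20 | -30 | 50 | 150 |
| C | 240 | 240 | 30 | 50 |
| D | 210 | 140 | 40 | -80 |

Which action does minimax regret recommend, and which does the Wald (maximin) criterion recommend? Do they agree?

Column bests: S1=240, S2=240, S3=190, S4=150.
A regrets: 100, 60, 0, 150 → max 150
B regrets: 260, 270, 140, 0 → max 270
C regrets: 0, 0, 160, 100 → max 160
D regrets: 30, 100, 150, 230 → max 230
Smallest max regret = 150 → A.
Row minima: A=0, B=-30, C=30, D=-80
Best worst-case = 30 → C.

minimax regret → A; maximin → C (disagree)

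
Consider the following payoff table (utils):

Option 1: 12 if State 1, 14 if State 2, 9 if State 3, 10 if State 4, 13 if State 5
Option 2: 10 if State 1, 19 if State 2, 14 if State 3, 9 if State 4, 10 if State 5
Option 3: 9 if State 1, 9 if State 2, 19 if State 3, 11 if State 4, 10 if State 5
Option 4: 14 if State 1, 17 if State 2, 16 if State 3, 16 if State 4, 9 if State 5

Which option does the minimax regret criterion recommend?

Column bests: State 1=14, State 2=19, State 3=19, State 4=16, State 5=13.
Option 1 regrets: 2, 5, 10, 6, 0 → max 10
Option 2 regrets: 4, 0, 5, 7, 3 → max 7
Option 3 regrets: 5, 10, 0, 5, 3 → max 10
Option 4 regrets: 0, 2, 3, 0, 4 → max 4
Smallest max regret = 4 → Option 4.

Option 4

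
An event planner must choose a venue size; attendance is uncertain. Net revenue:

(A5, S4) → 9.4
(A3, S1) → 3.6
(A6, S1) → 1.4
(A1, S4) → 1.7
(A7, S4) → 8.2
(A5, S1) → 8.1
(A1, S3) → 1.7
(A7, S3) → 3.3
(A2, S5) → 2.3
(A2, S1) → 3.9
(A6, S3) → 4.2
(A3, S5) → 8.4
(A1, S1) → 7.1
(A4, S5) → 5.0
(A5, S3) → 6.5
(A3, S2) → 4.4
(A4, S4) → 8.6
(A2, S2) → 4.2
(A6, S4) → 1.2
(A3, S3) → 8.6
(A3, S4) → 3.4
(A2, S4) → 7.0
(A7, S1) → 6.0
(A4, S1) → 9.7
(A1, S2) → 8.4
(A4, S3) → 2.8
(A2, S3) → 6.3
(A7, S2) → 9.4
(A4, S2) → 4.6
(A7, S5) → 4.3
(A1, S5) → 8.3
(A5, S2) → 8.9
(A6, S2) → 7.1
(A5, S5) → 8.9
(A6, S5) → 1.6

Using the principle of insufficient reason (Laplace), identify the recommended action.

Row averages: A1=5.44, A2=4.74, A3=5.68, A4=6.14, A5=8.36, A6=3.1, A7=6.24
Highest average = 8.36 → A5.

A5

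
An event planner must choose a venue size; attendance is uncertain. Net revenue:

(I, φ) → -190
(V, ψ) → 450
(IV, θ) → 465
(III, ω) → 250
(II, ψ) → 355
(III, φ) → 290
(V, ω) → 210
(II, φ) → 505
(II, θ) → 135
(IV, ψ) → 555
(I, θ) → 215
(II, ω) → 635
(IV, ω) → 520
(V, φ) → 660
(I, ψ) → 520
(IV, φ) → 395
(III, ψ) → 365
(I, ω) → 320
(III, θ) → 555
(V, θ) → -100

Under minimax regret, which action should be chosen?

Column bests: θ=555, φ=660, ψ=555, ω=635.
I regrets: 340, 850, 35, 315 → max 850
II regrets: 420, 155, 200, 0 → max 420
III regrets: 0, 370, 190, 385 → max 385
IV regrets: 90, 265, 0, 115 → max 265
V regrets: 655, 0, 105, 425 → max 655
Smallest max regret = 265 → IV.

IV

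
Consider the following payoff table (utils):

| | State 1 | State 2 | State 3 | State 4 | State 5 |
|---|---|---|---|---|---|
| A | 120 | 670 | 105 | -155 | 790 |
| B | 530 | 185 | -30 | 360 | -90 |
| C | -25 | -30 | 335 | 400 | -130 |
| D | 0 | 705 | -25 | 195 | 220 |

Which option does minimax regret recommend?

A

Column bests: State 1=530, State 2=705, State 3=335, State 4=400, State 5=790.
A regrets: 410, 35, 230, 555, 0 → max 555
B regrets: 0, 520, 365, 40, 880 → max 880
C regrets: 555, 735, 0, 0, 920 → max 920
D regrets: 530, 0, 360, 205, 570 → max 570
Smallest max regret = 555 → A.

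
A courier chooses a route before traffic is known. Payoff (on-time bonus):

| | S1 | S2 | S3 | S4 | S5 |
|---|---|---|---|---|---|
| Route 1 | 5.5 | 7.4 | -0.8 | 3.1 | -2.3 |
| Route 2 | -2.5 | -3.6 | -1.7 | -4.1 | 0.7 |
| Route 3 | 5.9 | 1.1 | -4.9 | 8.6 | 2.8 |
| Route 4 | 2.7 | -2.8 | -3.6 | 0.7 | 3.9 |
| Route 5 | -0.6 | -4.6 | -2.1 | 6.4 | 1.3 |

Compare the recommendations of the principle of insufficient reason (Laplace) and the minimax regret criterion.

Row averages: Route 1=2.58, Route 2=-2.24, Route 3=2.7, Route 4=0.18, Route 5=0.08
Highest average = 2.7 → Route 3.
Column bests: S1=5.9, S2=7.4, S3=-0.8, S4=8.6, S5=3.9.
Route 1 regrets: 0.4, 0.0, 0.0, 5.5, 6.2 → max 6.2
Route 2 regrets: 8.4, 11.0, 0.9, 12.7, 3.2 → max 12.7
Route 3 regrets: 0.0, 6.3, 4.1, 0.0, 1.1 → max 6.3
Route 4 regrets: 3.2, 10.2, 2.8, 7.9, 0.0 → max 10.2
Route 5 regrets: 6.5, 12.0, 1.3, 2.2, 2.6 → max 12.0
Smallest max regret = 6.2 → Route 1.

laplace → Route 3; minimax regret → Route 1 (disagree)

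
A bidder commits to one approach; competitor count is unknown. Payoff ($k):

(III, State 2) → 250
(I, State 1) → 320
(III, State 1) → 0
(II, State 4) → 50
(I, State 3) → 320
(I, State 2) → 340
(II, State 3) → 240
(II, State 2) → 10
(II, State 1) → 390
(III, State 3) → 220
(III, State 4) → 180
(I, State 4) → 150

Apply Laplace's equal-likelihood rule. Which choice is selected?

I

Row averages: I=282.5, II=172.5, III=162.5
Highest average = 282.5 → I.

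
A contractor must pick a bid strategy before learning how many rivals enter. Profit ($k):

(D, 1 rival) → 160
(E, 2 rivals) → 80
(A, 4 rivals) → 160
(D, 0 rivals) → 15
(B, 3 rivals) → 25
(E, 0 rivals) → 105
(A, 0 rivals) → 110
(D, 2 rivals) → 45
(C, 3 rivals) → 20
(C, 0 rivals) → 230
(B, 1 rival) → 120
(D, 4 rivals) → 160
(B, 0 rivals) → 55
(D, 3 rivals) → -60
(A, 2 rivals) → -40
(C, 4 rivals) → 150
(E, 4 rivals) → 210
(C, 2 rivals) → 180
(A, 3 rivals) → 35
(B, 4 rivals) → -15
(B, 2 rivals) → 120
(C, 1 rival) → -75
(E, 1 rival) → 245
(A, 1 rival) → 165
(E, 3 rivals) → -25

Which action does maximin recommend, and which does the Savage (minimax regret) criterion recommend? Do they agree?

maximin → B; minimax regret → E (disagree)

Row minima: A=-40, B=-15, C=-75, D=-60, E=-25
Best worst-case = -15 → B.
Column bests: 0 rivals=230, 1 rival=245, 2 rivals=180, 3 rivals=35, 4 rivals=210.
A regrets: 120, 80, 220, 0, 50 → max 220
B regrets: 175, 125, 60, 10, 225 → max 225
C regrets: 0, 320, 0, 15, 60 → max 320
D regrets: 215, 85, 135, 95, 50 → max 215
E regrets: 125, 0, 100, 60, 0 → max 125
Smallest max regret = 125 → E.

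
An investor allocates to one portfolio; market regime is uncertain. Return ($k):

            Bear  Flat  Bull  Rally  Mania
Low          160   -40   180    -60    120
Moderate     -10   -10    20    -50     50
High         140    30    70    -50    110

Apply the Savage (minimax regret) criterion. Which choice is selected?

Column bests: Bear=160, Flat=30, Bull=180, Rally=-50, Mania=120.
Low regrets: 0, 70, 0, 10, 0 → max 70
Moderate regrets: 170, 40, 160, 0, 70 → max 170
High regrets: 20, 0, 110, 0, 10 → max 110
Smallest max regret = 70 → Low.

Low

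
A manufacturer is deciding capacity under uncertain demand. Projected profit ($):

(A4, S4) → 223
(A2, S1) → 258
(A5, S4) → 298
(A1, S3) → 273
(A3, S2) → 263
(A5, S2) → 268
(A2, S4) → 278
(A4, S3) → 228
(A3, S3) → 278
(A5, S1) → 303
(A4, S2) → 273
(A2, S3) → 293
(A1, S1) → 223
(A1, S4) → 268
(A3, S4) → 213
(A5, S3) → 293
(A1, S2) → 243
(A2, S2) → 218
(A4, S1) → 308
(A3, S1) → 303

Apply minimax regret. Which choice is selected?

A5

Column bests: S1=308, S2=273, S3=293, S4=298.
A1 regrets: 85, 30, 20, 30 → max 85
A2 regrets: 50, 55, 0, 20 → max 55
A3 regrets: 5, 10, 15, 85 → max 85
A4 regrets: 0, 0, 65, 75 → max 75
A5 regrets: 5, 5, 0, 0 → max 5
Smallest max regret = 5 → A5.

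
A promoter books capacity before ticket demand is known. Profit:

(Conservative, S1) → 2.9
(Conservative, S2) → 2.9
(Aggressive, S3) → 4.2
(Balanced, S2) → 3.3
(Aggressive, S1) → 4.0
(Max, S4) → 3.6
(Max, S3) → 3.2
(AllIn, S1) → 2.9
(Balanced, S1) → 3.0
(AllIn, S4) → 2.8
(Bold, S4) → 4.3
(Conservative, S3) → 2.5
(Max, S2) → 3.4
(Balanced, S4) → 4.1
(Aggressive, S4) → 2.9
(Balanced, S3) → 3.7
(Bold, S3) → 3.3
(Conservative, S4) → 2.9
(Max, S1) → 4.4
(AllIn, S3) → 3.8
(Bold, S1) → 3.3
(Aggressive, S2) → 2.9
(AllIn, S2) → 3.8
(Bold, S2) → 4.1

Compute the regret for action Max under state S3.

Best payoff under S3 is 4.2.
Regret = 4.2 − 3.2 = 1.0.

1.0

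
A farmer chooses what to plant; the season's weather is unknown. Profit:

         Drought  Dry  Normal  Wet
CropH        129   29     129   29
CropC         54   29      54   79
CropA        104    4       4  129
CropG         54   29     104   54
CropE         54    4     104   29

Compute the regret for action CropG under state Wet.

75

Best payoff under Wet is 129.
Regret = 129 − 54 = 75.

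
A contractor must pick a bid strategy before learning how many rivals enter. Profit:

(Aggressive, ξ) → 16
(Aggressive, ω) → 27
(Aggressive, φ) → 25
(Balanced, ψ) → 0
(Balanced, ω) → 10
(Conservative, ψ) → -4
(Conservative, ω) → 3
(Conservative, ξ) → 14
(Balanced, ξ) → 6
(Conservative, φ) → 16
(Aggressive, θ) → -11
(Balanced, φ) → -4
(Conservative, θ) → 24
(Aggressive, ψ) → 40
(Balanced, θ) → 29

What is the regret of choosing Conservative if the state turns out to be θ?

5

Best payoff under θ is 29.
Regret = 29 − 24 = 5.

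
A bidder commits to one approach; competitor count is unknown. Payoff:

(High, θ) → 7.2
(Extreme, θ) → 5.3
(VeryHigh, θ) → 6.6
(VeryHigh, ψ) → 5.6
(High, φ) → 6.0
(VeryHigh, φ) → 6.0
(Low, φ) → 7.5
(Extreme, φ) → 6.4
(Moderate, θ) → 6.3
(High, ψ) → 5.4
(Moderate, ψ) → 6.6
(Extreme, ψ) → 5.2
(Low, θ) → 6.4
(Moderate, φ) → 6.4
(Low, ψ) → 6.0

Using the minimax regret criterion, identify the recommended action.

Column bests: θ=7.2, φ=7.5, ψ=6.6.
Low regrets: 0.8, 0.0, 0.6 → max 0.8
Moderate regrets: 0.9, 1.1, 0.0 → max 1.1
High regrets: 0.0, 1.5, 1.2 → max 1.5
VeryHigh regrets: 0.6, 1.5, 1.0 → max 1.5
Extreme regrets: 1.9, 1.1, 1.4 → max 1.9
Smallest max regret = 0.8 → Low.

Low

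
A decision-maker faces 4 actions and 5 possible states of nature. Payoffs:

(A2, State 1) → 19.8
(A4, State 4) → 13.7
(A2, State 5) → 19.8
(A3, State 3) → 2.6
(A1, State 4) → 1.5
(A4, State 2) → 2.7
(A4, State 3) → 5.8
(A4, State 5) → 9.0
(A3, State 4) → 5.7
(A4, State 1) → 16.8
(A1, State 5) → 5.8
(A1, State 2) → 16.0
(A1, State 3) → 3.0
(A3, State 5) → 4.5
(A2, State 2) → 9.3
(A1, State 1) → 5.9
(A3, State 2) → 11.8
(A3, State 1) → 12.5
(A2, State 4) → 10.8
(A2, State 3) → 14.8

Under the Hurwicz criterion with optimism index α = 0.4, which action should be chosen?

A1: 0.4·16.0 + 0.6·1.5 = 7.3
A2: 0.4·19.8 + 0.6·9.3 = 13.5
A3: 0.4·12.5 + 0.6·2.6 = 6.56
A4: 0.4·16.8 + 0.6·2.7 = 8.34
Highest Hurwicz score = 13.5 → A2.

A2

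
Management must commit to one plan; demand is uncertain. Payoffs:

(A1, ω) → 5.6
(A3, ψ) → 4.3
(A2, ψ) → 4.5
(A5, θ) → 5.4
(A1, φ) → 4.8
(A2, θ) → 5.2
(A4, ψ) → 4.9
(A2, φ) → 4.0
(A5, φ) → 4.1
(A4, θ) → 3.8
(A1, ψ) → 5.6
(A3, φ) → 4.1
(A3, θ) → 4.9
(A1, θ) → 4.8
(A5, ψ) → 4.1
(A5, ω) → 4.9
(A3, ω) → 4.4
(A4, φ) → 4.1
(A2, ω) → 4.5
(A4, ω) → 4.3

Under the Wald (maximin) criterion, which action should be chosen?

Row minima: A1=4.8, A2=4.0, A3=4.1, A4=3.8, A5=4.1
Best worst-case = 4.8 → A1.

A1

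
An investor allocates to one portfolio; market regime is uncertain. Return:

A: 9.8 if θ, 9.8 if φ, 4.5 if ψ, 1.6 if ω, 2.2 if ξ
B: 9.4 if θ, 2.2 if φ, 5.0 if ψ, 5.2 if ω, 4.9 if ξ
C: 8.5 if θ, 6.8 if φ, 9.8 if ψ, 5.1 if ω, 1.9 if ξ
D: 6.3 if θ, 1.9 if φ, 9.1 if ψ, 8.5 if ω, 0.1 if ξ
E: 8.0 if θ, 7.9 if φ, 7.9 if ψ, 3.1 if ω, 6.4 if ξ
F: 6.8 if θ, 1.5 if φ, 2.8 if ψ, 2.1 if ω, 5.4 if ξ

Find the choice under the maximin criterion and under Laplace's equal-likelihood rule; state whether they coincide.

Row minima: A=1.6, B=2.2, C=1.9, D=0.1, E=3.1, F=1.5
Best worst-case = 3.1 → E.
Row averages: A=5.58, B=5.34, C=6.42, D=5.18, E=6.66, F=3.72
Highest average = 6.66 → E.

maximin → E; laplace → E (agree)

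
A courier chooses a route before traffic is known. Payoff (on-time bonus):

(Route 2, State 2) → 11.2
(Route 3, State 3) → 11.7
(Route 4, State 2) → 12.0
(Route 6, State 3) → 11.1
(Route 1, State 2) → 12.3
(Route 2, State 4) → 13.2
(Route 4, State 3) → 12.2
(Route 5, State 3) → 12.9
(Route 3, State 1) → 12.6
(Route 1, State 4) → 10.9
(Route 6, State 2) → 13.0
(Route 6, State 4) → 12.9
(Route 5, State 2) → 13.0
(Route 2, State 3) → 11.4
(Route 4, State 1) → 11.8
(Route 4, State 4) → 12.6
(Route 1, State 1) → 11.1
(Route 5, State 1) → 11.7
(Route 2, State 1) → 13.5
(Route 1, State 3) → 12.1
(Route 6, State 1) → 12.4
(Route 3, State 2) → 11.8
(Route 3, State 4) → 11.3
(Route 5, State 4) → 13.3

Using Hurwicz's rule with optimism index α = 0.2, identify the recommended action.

Route 5

Route 1: 0.2·12.3 + 0.8·10.9 = 11.18
Route 2: 0.2·13.5 + 0.8·11.2 = 11.66
Route 3: 0.2·12.6 + 0.8·11.3 = 11.56
Route 4: 0.2·12.6 + 0.8·11.8 = 11.96
Route 5: 0.2·13.3 + 0.8·11.7 = 12.02
Route 6: 0.2·13.0 + 0.8·11.1 = 11.48
Highest Hurwicz score = 12.02 → Route 5.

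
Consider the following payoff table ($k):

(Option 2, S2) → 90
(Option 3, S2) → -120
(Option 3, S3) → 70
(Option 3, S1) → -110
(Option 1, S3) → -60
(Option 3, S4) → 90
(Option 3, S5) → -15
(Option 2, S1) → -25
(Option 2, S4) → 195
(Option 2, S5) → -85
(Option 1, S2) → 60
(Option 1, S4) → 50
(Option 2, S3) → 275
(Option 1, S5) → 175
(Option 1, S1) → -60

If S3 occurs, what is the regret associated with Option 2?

0

Best payoff under S3 is 275.
Regret = 275 − 275 = 0.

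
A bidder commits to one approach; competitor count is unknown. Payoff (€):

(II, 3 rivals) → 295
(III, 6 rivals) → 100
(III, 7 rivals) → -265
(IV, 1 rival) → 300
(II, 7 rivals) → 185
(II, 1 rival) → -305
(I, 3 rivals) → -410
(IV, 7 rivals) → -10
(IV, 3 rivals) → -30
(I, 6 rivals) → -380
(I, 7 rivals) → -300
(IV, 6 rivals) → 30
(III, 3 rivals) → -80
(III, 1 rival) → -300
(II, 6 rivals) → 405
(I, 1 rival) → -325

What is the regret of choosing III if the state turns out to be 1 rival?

600

Best payoff under 1 rival is 300.
Regret = 300 − (-300) = 600.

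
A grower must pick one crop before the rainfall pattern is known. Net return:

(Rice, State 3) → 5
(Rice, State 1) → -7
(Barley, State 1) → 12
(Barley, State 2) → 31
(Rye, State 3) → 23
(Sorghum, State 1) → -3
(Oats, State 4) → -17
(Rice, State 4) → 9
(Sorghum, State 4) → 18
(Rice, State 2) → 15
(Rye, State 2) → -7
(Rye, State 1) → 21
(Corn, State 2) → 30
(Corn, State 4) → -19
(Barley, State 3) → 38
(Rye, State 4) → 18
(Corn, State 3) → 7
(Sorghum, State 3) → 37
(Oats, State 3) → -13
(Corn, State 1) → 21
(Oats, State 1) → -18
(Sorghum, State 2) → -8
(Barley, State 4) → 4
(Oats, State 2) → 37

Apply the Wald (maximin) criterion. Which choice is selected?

Row minima: Barley=4, Corn=-19, Rye=-7, Rice=-7, Sorghum=-8, Oats=-18
Best worst-case = 4 → Barley.

Barley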